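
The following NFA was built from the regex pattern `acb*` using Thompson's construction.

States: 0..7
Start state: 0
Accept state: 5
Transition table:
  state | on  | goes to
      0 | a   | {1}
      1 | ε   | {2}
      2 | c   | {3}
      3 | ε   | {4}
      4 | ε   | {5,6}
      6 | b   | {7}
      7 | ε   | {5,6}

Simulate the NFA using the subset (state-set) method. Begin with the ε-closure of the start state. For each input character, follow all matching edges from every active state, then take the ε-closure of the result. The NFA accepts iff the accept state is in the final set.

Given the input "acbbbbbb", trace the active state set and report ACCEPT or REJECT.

initial (ε-close {0}): {0}
'a' @ 1: {1,2}
'c' @ 2: {3,4,5,6}  (accept∈set)
'b' @ 3: {5,6,7}  (accept∈set)
'b' @ 4: {5,6,7}  (accept∈set)
'b' @ 5: {5,6,7}  (accept∈set)
'b' @ 6: {5,6,7}  (accept∈set)
'b' @ 7: {5,6,7}  (accept∈set)
'b' @ 8: {5,6,7}  (accept∈set)
final: {5,6,7}; accept 5 in set

Answer: ACCEPT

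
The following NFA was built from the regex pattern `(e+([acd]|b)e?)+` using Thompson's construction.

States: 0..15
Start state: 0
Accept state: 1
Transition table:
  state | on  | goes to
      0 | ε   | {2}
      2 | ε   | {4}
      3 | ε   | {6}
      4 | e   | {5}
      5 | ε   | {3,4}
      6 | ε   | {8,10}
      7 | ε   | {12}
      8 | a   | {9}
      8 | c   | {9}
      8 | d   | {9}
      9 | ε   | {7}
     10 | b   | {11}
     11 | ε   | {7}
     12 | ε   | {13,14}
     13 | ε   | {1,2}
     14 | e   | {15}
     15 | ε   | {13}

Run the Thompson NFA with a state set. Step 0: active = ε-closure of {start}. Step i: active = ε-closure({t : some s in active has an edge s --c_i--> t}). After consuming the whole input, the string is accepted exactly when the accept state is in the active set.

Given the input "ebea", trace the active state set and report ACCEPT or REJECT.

S₀ = ε-closure({0}) = {0,2,4}
'e' @ 1: {3,4,5,6,8,10}
'b' @ 2: {1,2,4,7,11,12,13,14}  (accept∈set)
'e' @ 3: {1,2,3,4,5,6,8,10,13,15}  (accept∈set)
'a' @ 4: {1,2,4,7,9,12,13,14}  (accept∈set)
end set {1,2,4,7,9,12,13,14} — state 1 in

Answer: ACCEPT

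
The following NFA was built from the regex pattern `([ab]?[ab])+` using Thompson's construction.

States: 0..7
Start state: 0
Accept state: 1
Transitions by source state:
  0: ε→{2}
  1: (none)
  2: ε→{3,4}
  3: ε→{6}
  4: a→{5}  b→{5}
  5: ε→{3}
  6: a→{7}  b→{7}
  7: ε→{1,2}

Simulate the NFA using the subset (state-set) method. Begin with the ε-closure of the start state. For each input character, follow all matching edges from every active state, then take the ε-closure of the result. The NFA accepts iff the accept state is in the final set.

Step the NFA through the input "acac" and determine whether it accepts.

initial (ε-close {0}): {0,2,3,4,6}
'a' @ 1: {1,2,3,4,5,6,7}  (accept∈set)
'c' @ 2: {}  — state set empty
rest 'ac' ignored (set empty)
after full input: {}  (accept=1 not in)

Answer: REJECT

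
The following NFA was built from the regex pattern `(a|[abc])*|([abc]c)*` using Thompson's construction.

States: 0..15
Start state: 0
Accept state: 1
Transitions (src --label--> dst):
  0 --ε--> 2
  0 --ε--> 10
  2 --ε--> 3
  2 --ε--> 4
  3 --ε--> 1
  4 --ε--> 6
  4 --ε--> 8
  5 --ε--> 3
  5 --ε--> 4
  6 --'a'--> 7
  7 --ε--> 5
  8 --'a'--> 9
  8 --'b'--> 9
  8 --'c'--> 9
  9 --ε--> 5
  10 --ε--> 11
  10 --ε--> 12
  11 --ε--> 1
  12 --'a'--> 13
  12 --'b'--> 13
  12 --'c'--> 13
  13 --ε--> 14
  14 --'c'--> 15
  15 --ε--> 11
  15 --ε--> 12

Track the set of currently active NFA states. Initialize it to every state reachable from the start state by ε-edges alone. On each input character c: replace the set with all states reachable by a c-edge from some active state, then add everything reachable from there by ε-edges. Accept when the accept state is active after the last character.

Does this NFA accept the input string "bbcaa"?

Answer: ACCEPT

Derivation:
start: ε-closure({0}) = {0,1,2,3,4,6,8,10,11,12}
'b' @ 1: {1,3,4,5,6,8,9,13,14}  [accepting]
'b' @ 2: {1,3,4,5,6,8,9}  [accepting]
'c' @ 3: {1,3,4,5,6,8,9}  [accepting]
'a' @ 4: {1,3,4,5,6,7,8,9}  [accepting]
'a' @ 5: {1,3,4,5,6,7,8,9}  [accepting]
after full input: {1,3,4,5,6,7,8,9}  (accept=1 in)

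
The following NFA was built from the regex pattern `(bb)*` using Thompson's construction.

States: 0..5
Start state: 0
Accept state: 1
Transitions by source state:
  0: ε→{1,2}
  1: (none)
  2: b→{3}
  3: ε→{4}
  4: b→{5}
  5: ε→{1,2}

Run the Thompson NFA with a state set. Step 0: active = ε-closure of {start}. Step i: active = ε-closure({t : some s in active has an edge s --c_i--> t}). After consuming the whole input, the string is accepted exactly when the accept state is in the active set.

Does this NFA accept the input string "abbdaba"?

start: ε-closure({0}) = {0,1,2}
'a' @ 1: {}  — dead — no transitions
rest 'bbdaba' ignored (set empty)
end set {} — state 1 not in

Answer: REJECT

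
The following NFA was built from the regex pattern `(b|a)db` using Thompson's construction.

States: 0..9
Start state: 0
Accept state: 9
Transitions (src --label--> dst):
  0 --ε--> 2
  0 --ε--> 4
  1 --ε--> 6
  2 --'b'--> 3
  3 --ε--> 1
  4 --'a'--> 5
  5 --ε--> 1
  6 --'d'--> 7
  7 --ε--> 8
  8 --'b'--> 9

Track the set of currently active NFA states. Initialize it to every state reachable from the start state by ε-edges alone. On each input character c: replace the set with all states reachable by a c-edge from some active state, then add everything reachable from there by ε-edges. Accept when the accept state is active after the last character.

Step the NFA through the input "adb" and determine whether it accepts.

Answer: ACCEPT

Derivation:
start: ε-closure({0}) = {0,2,4}
'a' @ 1: {1,5,6}
'd' @ 2: {7,8}
'b' @ 3: {9}  [accepting]
end set {9} — state 9 in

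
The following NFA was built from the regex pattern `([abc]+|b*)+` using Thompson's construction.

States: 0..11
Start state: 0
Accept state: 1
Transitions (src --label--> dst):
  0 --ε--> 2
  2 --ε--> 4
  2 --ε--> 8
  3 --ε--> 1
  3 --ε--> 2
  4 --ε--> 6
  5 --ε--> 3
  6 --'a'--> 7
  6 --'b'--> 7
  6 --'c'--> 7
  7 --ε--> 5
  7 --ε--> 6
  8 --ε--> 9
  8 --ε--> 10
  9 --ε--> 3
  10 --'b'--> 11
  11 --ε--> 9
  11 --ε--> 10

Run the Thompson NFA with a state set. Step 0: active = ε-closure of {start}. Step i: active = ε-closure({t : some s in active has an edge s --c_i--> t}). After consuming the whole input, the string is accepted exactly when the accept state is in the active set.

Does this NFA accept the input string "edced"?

initial (ε-close {0}): {0,1,2,3,4,6,8,9,10}
'e' @ 1: {}  — no active states
rest 'dced' ignored (set empty)
end set {} — state 1 not in

Answer: REJECT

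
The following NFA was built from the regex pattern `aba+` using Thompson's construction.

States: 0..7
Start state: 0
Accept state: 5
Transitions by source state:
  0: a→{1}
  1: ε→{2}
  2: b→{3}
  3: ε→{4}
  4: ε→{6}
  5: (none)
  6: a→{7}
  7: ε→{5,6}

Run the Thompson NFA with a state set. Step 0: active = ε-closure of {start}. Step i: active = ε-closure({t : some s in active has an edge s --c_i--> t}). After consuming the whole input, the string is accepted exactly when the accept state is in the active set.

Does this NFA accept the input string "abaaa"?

Answer: ACCEPT

Derivation:
initial (ε-close {0}): {0}
'a' @ 1: {1,2}
'b' @ 2: {3,4,6}
'a' @ 3: {5,6,7}  [accepting]
'a' @ 4: {5,6,7}  [accepting]
'a' @ 5: {5,6,7}  [accepting]
end set {5,6,7} — state 5 in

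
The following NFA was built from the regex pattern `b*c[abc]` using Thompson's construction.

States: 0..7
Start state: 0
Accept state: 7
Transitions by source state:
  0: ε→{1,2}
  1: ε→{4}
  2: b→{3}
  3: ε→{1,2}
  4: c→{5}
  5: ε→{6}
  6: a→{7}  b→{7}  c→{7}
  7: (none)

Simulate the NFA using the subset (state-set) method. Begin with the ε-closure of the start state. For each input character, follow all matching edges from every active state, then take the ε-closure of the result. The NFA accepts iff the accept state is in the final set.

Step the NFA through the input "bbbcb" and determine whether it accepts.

S₀ = ε-closure({0}) = {0,1,2,4}
'b' @ 1: {1,2,3,4}
'b' @ 2: {1,2,3,4}
'b' @ 3: {1,2,3,4}
'c' @ 4: {5,6}
'b' @ 5: {7}  [accepting]
final: {7}; accept 7 in set

Answer: ACCEPT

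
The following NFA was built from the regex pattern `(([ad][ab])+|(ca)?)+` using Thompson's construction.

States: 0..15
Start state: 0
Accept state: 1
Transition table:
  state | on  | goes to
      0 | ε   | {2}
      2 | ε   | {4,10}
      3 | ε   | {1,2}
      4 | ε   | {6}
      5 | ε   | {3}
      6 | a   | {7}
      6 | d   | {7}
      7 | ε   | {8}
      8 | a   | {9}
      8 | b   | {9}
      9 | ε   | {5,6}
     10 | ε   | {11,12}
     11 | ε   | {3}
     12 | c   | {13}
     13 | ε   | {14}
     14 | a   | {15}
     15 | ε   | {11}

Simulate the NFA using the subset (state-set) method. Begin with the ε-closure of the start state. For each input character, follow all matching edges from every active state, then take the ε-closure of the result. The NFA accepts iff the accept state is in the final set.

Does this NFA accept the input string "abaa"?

initial (ε-close {0}): {0,1,2,3,4,6,10,11,12}
'a' @ 1: {7,8}
'b' @ 2: {1,2,3,4,5,6,9,10,11,12}  [accepting]
'a' @ 3: {7,8}
'a' @ 4: {1,2,3,4,5,6,9,10,11,12}  [accepting]
after full input: {1,2,3,4,5,6,9,10,11,12}  (accept=1 in)

Answer: ACCEPT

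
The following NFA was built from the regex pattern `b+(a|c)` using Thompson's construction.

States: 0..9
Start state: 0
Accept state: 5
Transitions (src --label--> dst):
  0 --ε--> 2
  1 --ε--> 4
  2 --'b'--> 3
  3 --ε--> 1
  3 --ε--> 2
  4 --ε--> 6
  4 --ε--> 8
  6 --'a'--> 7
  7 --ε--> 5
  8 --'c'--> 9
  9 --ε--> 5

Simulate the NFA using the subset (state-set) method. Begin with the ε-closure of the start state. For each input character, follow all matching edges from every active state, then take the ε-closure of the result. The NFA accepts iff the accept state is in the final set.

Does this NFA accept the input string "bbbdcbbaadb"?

S₀ = ε-closure({0}) = {0,2}
'b' @ 1: {1,2,3,4,6,8}
'b' @ 2: {1,2,3,4,6,8}
'b' @ 3: {1,2,3,4,6,8}
'd' @ 4: {}  — state set empty
rest 'cbbaadb' ignored (set empty)
final: {}; accept 5 not in set

Answer: REJECT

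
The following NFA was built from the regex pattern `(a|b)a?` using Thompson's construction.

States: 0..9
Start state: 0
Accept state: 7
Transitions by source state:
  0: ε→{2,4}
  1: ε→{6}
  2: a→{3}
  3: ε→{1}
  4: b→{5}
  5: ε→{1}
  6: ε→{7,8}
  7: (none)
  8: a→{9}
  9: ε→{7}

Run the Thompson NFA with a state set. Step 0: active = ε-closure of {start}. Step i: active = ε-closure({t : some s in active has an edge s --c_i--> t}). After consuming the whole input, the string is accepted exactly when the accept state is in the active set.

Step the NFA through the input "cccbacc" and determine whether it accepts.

Answer: REJECT

Trace:
start: ε-closure({0}) = {0,2,4}
'c' @ 1: {}  — no active states
rest 'ccbacc' ignored (set empty)
end set {} — state 7 not in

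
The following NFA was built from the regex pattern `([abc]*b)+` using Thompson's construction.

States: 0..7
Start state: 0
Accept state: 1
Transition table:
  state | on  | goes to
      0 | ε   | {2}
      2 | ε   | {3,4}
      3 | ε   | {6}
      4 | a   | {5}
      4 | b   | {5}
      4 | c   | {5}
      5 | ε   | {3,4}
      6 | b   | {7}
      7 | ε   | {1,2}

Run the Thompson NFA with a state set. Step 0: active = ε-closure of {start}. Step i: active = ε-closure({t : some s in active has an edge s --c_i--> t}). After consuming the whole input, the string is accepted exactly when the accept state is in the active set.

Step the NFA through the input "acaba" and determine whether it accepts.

start: ε-closure({0}) = {0,2,3,4,6}
'a' @ 1: {3,4,5,6}
'c' @ 2: {3,4,5,6}
'a' @ 3: {3,4,5,6}
'b' @ 4: {1,2,3,4,5,6,7}  (accept∈set)
'a' @ 5: {3,4,5,6}
end set {3,4,5,6} — state 1 not in

Answer: REJECT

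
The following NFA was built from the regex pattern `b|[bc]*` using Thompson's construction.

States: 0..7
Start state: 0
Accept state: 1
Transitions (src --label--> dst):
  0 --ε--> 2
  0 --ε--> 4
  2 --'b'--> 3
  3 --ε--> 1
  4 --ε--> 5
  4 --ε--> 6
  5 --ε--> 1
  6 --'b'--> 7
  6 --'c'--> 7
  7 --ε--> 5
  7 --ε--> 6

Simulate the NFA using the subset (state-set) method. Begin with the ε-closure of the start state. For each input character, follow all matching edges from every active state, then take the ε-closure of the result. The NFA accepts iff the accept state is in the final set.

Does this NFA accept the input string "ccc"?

Answer: ACCEPT

Steps:
initial (ε-close {0}): {0,1,2,4,5,6}
'c' @ 1: {1,5,6,7}  (accept∈set)
'c' @ 2: {1,5,6,7}  (accept∈set)
'c' @ 3: {1,5,6,7}  (accept∈set)
after full input: {1,5,6,7}  (accept=1 in)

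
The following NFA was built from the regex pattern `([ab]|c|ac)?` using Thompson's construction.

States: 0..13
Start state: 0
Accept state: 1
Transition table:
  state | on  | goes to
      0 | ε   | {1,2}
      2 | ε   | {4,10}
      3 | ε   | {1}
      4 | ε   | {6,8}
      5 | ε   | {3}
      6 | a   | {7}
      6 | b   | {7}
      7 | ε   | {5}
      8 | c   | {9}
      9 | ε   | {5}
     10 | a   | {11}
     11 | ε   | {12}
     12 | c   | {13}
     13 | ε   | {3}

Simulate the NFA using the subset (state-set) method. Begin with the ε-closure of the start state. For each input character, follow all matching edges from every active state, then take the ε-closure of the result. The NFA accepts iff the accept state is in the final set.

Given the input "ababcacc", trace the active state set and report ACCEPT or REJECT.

Answer: REJECT

Trace:
S₀ = ε-closure({0}) = {0,1,2,4,6,8,10}
'a' @ 1: {1,3,5,7,11,12}  ✓accept
'b' @ 2: {}  — dead — no transitions
rest 'abcacc' ignored (set empty)
after full input: {}  (accept=1 not in)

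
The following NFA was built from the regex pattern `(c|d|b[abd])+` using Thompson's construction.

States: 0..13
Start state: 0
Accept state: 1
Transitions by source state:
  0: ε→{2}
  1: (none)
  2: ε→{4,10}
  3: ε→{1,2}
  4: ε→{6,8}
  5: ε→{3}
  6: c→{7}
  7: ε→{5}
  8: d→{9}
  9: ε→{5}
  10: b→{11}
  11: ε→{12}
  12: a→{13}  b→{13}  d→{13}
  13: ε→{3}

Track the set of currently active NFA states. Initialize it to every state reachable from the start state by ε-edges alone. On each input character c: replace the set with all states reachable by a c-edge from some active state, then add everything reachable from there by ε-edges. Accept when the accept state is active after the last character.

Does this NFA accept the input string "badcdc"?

Answer: ACCEPT

Steps:
S₀ = ε-closure({0}) = {0,2,4,6,8,10}
'b' @ 1: {11,12}
'a' @ 2: {1,2,3,4,6,8,10,13}  [accepting]
'd' @ 3: {1,2,3,4,5,6,8,9,10}  [accepting]
'c' @ 4: {1,2,3,4,5,6,7,8,10}  [accepting]
'd' @ 5: {1,2,3,4,5,6,8,9,10}  [accepting]
'c' @ 6: {1,2,3,4,5,6,7,8,10}  [accepting]
end set {1,2,3,4,5,6,7,8,10} — state 1 in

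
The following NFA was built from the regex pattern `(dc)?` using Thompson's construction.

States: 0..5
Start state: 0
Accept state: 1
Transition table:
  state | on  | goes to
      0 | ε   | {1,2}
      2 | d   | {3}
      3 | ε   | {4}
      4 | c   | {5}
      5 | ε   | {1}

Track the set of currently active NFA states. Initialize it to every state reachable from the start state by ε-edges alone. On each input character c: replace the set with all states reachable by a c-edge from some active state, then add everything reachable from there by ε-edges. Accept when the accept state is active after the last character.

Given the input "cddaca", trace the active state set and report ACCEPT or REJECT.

Answer: REJECT

Steps:
initial (ε-close {0}): {0,1,2}
'c' @ 1: {}  — no active states
rest 'ddaca' ignored (set empty)
after full input: {}  (accept=1 not in)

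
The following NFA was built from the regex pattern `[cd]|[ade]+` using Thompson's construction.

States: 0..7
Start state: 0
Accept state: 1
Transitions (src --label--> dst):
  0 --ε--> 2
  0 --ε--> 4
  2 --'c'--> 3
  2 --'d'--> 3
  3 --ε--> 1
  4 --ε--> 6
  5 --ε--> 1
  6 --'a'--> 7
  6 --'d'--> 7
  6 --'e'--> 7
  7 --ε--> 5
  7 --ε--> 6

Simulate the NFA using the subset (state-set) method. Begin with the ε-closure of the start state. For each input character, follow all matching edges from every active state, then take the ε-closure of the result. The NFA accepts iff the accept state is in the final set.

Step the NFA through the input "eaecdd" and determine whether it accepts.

Answer: REJECT

Steps:
start: ε-closure({0}) = {0,2,4,6}
'e' @ 1: {1,5,6,7}  (accept∈set)
'a' @ 2: {1,5,6,7}  (accept∈set)
'e' @ 3: {1,5,6,7}  (accept∈set)
'c' @ 4: {}  — dead — no transitions
rest 'dd' ignored (set empty)
end set {} — state 1 not in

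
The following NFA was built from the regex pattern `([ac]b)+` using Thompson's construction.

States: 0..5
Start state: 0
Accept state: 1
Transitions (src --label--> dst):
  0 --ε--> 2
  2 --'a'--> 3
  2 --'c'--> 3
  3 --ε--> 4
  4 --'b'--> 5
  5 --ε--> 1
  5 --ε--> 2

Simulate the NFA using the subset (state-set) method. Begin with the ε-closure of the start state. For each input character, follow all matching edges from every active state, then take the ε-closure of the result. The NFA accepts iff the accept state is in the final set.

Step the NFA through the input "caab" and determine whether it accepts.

Answer: REJECT

Trace:
initial (ε-close {0}): {0,2}
'c' @ 1: {3,4}
'a' @ 2: {}  — state set empty
rest 'ab' ignored (set empty)
end set {} — state 1 not in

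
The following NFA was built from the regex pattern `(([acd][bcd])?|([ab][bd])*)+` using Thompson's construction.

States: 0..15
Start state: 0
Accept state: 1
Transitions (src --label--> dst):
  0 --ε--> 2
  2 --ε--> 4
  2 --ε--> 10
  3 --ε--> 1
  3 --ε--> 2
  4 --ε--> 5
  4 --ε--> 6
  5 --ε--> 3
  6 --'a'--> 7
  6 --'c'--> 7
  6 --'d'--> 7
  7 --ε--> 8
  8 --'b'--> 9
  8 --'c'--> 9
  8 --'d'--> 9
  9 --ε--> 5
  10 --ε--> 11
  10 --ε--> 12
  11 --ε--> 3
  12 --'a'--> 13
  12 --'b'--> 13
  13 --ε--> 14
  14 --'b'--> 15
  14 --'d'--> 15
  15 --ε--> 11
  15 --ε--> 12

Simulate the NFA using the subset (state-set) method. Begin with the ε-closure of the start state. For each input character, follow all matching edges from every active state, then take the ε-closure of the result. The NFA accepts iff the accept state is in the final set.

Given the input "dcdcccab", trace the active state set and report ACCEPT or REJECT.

start: ε-closure({0}) = {0,1,2,3,4,5,6,10,11,12}
'd' @ 1: {7,8}
'c' @ 2: {1,2,3,4,5,6,9,10,11,12}  [accepting]
'd' @ 3: {7,8}
'c' @ 4: {1,2,3,4,5,6,9,10,11,12}  [accepting]
'c' @ 5: {7,8}
'c' @ 6: {1,2,3,4,5,6,9,10,11,12}  [accepting]
'a' @ 7: {7,8,13,14}
'b' @ 8: {1,2,3,4,5,6,9,10,11,12,15}  [accepting]
end set {1,2,3,4,5,6,9,10,11,12,15} — state 1 in

Answer: ACCEPT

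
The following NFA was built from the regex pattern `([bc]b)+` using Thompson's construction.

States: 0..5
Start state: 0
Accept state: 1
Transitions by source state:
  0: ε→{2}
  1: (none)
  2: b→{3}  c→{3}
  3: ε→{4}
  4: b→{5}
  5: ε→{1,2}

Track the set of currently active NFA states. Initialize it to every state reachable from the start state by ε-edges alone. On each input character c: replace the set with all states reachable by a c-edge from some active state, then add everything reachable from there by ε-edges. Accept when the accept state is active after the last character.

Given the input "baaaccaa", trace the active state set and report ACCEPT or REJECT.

start: ε-closure({0}) = {0,2}
'b' @ 1: {3,4}
'a' @ 2: {}  — dead — no transitions
rest 'aaccaa' ignored (set empty)
final: {}; accept 1 not in set

Answer: REJECT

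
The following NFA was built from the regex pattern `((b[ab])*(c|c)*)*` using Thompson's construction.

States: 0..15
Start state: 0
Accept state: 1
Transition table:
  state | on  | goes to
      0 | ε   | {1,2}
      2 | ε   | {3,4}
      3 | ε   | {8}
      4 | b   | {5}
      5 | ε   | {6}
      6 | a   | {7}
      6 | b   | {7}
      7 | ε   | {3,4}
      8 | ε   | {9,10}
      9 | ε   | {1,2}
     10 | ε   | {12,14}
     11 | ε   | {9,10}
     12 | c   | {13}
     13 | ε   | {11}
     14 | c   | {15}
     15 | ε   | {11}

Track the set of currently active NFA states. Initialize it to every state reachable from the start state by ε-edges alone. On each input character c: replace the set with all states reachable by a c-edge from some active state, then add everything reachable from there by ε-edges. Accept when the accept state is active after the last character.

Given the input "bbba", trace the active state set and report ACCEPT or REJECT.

Answer: ACCEPT

Steps:
initial (ε-close {0}): {0,1,2,3,4,8,9,10,12,14}
'b' @ 1: {5,6}
'b' @ 2: {1,2,3,4,7,8,9,10,12,14}  ✓accept
'b' @ 3: {5,6}
'a' @ 4: {1,2,3,4,7,8,9,10,12,14}  ✓accept
end set {1,2,3,4,7,8,9,10,12,14} — state 1 in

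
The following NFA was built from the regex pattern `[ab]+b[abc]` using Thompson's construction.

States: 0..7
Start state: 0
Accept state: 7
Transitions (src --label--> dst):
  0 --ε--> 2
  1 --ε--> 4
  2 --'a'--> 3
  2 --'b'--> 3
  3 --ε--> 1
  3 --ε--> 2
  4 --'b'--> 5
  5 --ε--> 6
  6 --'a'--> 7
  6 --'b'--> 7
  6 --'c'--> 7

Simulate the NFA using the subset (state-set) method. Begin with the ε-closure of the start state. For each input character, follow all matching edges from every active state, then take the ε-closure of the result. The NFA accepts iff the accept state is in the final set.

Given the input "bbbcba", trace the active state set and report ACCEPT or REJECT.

Answer: REJECT

Derivation:
S₀ = ε-closure({0}) = {0,2}
'b' @ 1: {1,2,3,4}
'b' @ 2: {1,2,3,4,5,6}
'b' @ 3: {1,2,3,4,5,6,7}  [accepting]
'c' @ 4: {7}  [accepting]
'b' @ 5: {}  — dead — no transitions
rest 'a' ignored (set empty)
final: {}; accept 7 not in set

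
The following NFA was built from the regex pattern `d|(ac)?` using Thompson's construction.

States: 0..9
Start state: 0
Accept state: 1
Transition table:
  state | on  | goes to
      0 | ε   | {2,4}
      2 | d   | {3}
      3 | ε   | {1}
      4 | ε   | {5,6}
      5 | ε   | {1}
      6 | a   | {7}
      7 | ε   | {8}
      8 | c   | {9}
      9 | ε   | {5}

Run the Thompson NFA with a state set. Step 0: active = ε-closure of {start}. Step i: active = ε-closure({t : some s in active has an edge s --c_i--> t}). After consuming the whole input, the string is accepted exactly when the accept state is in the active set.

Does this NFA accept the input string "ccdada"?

Answer: REJECT

Trace:
initial (ε-close {0}): {0,1,2,4,5,6}
'c' @ 1: {}  — dead — no transitions
rest 'cdada' ignored (set empty)
after full input: {}  (accept=1 not in)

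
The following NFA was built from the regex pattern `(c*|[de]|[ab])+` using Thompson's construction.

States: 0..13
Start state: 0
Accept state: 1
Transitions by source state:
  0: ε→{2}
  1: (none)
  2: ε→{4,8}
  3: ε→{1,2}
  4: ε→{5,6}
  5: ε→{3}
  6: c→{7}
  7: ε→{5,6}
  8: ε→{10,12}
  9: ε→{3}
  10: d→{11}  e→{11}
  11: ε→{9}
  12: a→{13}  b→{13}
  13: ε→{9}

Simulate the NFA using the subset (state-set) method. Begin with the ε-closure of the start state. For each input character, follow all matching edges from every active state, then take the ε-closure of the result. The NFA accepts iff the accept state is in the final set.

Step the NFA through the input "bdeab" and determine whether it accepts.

start: ε-closure({0}) = {0,1,2,3,4,5,6,8,10,12}
'b' @ 1: {1,2,3,4,5,6,8,9,10,12,13}  (accept∈set)
'd' @ 2: {1,2,3,4,5,6,8,9,10,11,12}  (accept∈set)
'e' @ 3: {1,2,3,4,5,6,8,9,10,11,12}  (accept∈set)
'a' @ 4: {1,2,3,4,5,6,8,9,10,12,13}  (accept∈set)
'b' @ 5: {1,2,3,4,5,6,8,9,10,12,13}  (accept∈set)
final: {1,2,3,4,5,6,8,9,10,12,13}; accept 1 in set

Answer: ACCEPT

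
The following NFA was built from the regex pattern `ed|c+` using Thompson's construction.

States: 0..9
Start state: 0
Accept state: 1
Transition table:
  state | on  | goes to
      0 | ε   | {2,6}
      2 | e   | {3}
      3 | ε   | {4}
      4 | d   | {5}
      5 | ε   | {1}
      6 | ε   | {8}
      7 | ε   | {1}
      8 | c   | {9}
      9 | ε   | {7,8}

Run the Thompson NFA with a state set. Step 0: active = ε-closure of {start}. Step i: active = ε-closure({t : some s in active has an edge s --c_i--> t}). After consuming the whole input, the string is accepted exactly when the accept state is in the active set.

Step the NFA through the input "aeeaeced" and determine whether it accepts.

start: ε-closure({0}) = {0,2,6,8}
'a' @ 1: {}  — dead — no transitions
rest 'eeaeced' ignored (set empty)
end set {} — state 1 not in

Answer: REJECT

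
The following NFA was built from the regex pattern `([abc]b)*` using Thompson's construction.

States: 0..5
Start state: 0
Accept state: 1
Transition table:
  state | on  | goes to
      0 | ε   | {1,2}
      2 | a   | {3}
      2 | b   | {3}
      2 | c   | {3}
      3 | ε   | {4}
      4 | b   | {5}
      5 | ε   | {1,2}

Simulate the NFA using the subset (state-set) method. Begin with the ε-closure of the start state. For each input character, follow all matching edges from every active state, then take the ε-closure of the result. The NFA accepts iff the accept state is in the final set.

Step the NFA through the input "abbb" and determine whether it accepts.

initial (ε-close {0}): {0,1,2}
'a' @ 1: {3,4}
'b' @ 2: {1,2,5}  ✓accept
'b' @ 3: {3,4}
'b' @ 4: {1,2,5}  ✓accept
end set {1,2,5} — state 1 in

Answer: ACCEPT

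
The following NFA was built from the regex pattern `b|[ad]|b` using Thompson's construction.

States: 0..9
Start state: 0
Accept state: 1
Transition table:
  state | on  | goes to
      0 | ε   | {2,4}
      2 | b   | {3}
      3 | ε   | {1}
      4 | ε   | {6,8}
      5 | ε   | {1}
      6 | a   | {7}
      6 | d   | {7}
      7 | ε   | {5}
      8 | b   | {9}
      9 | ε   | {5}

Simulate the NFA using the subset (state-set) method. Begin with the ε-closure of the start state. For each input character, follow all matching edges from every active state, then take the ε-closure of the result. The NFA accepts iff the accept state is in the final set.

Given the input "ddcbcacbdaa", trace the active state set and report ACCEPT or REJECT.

Answer: REJECT

Trace:
initial (ε-close {0}): {0,2,4,6,8}
'd' @ 1: {1,5,7}  [accepting]
'd' @ 2: {}  — no active states
rest 'cbcacbdaa' ignored (set empty)
final: {}; accept 1 not in set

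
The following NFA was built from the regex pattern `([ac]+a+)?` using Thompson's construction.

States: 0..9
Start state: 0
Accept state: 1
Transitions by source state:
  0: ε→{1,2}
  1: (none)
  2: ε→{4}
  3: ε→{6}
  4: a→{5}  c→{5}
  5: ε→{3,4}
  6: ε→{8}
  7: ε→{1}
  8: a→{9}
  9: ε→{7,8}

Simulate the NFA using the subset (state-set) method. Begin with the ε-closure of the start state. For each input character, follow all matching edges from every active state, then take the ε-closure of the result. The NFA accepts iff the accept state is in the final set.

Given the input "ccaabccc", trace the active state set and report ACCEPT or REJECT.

initial (ε-close {0}): {0,1,2,4}
'c' @ 1: {3,4,5,6,8}
'c' @ 2: {3,4,5,6,8}
'a' @ 3: {1,3,4,5,6,7,8,9}  ✓accept
'a' @ 4: {1,3,4,5,6,7,8,9}  ✓accept
'b' @ 5: {}  — no active states
rest 'ccc' ignored (set empty)
final: {}; accept 1 not in set

Answer: REJECT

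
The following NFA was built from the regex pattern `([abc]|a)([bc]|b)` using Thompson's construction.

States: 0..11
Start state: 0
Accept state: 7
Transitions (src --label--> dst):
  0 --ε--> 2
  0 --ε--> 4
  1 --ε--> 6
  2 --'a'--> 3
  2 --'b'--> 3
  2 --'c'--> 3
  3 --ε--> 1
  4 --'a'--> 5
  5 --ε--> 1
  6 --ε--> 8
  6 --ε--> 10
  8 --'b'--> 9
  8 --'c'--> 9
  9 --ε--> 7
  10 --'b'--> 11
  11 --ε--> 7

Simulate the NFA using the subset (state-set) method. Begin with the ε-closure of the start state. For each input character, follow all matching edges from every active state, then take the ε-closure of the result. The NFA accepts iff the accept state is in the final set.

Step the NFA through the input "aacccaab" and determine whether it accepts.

Answer: REJECT

Steps:
initial (ε-close {0}): {0,2,4}
'a' @ 1: {1,3,5,6,8,10}
'a' @ 2: {}  — state set empty
rest 'cccaab' ignored (set empty)
after full input: {}  (accept=7 not in)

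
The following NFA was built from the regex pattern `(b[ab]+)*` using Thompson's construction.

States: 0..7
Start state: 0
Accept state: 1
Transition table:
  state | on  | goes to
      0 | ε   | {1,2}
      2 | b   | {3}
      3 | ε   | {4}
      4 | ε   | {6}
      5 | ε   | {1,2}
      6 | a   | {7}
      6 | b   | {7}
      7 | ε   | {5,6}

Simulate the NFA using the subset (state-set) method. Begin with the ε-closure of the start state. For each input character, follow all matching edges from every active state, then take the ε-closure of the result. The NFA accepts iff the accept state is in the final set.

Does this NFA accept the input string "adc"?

Answer: REJECT

Derivation:
S₀ = ε-closure({0}) = {0,1,2}
'a' @ 1: {}  — state set empty
rest 'dc' ignored (set empty)
after full input: {}  (accept=1 not in)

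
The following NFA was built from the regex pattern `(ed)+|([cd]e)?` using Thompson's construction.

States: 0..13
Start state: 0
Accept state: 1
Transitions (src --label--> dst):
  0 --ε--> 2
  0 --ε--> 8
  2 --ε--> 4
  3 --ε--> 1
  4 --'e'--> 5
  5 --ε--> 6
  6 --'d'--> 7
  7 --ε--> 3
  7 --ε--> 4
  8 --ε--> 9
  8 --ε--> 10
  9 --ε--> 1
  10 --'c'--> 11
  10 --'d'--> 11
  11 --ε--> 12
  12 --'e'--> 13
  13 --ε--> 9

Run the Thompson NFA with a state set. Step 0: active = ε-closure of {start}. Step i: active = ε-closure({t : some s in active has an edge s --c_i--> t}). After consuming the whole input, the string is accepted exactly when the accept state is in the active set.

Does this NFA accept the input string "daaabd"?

Answer: REJECT

Derivation:
initial (ε-close {0}): {0,1,2,4,8,9,10}
'd' @ 1: {11,12}
'a' @ 2: {}  — no active states
rest 'aabd' ignored (set empty)
after full input: {}  (accept=1 not in)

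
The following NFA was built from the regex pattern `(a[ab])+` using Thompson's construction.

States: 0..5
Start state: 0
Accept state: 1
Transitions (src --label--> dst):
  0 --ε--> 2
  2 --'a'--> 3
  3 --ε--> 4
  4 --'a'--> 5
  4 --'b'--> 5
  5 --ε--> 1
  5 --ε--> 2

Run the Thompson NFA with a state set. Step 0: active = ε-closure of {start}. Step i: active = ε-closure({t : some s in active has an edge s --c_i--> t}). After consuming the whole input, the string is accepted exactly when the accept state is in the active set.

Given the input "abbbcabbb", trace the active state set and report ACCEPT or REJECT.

Answer: REJECT

Derivation:
start: ε-closure({0}) = {0,2}
'a' @ 1: {3,4}
'b' @ 2: {1,2,5}  [accepting]
'b' @ 3: {}  — no active states
rest 'bcabbb' ignored (set empty)
end set {} — state 1 not in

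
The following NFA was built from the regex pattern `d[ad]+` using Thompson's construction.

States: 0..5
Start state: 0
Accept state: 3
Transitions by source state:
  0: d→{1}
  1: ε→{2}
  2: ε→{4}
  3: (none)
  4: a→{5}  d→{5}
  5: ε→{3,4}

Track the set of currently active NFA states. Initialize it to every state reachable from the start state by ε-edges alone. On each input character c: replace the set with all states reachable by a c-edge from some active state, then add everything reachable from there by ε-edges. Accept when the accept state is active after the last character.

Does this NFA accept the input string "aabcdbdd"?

Answer: REJECT

Steps:
initial (ε-close {0}): {0}
'a' @ 1: {}  — dead — no transitions
rest 'abcdbdd' ignored (set empty)
end set {} — state 3 not in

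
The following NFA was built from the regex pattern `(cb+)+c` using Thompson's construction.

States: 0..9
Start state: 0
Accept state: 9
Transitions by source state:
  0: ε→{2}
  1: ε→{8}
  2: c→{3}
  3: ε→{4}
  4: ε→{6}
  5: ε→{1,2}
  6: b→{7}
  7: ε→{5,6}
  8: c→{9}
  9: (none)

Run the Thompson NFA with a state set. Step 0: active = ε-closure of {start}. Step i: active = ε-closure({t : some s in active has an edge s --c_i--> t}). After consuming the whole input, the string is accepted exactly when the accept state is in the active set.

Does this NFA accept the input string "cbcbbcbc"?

Answer: ACCEPT

Derivation:
start: ε-closure({0}) = {0,2}
'c' @ 1: {3,4,6}
'b' @ 2: {1,2,5,6,7,8}
'c' @ 3: {3,4,6,9}  ✓accept
'b' @ 4: {1,2,5,6,7,8}
'b' @ 5: {1,2,5,6,7,8}
'c' @ 6: {3,4,6,9}  ✓accept
'b' @ 7: {1,2,5,6,7,8}
'c' @ 8: {3,4,6,9}  ✓accept
final: {3,4,6,9}; accept 9 in set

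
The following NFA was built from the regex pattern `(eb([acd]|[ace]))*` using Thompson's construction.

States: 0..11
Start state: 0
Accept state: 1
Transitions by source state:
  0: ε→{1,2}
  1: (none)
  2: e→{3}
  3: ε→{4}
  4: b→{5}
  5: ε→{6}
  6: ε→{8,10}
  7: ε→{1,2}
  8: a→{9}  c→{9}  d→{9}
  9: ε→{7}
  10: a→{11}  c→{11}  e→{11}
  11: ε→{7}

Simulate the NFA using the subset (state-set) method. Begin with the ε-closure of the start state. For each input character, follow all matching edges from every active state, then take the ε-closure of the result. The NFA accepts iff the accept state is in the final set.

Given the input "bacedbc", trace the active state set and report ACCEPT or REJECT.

Answer: REJECT

Steps:
initial (ε-close {0}): {0,1,2}
'b' @ 1: {}  — dead — no transitions
rest 'acedbc' ignored (set empty)
final: {}; accept 1 not in set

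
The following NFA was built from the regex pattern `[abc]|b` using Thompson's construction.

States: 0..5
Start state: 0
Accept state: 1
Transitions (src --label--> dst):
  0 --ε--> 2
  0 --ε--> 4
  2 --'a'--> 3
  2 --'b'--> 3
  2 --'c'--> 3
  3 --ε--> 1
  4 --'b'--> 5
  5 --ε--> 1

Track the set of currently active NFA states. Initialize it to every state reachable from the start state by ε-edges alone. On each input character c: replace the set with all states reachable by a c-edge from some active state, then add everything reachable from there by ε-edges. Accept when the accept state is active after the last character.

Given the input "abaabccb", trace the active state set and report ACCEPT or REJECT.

Answer: REJECT

Steps:
start: ε-closure({0}) = {0,2,4}
'a' @ 1: {1,3}  [accepting]
'b' @ 2: {}  — state set empty
rest 'aabccb' ignored (set empty)
end set {} — state 1 not in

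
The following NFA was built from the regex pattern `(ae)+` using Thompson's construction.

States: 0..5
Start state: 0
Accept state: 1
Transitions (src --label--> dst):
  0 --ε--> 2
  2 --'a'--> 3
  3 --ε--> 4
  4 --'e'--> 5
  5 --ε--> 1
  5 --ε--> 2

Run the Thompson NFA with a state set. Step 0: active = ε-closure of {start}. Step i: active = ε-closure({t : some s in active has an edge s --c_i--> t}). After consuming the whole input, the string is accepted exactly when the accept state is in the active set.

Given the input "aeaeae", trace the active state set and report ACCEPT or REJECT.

start: ε-closure({0}) = {0,2}
'a' @ 1: {3,4}
'e' @ 2: {1,2,5}  (accept∈set)
'a' @ 3: {3,4}
'e' @ 4: {1,2,5}  (accept∈set)
'a' @ 5: {3,4}
'e' @ 6: {1,2,5}  (accept∈set)
after full input: {1,2,5}  (accept=1 in)

Answer: ACCEPT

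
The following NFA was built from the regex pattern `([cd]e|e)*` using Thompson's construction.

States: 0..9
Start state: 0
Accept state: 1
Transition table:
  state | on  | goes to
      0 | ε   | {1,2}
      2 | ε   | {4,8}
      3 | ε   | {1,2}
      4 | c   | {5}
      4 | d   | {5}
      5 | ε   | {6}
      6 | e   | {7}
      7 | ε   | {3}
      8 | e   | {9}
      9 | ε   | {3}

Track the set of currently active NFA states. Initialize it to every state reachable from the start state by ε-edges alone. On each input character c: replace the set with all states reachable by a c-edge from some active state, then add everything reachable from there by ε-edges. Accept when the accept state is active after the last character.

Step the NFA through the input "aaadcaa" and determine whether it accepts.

initial (ε-close {0}): {0,1,2,4,8}
'a' @ 1: {}  — dead — no transitions
rest 'aadcaa' ignored (set empty)
final: {}; accept 1 not in set

Answer: REJECT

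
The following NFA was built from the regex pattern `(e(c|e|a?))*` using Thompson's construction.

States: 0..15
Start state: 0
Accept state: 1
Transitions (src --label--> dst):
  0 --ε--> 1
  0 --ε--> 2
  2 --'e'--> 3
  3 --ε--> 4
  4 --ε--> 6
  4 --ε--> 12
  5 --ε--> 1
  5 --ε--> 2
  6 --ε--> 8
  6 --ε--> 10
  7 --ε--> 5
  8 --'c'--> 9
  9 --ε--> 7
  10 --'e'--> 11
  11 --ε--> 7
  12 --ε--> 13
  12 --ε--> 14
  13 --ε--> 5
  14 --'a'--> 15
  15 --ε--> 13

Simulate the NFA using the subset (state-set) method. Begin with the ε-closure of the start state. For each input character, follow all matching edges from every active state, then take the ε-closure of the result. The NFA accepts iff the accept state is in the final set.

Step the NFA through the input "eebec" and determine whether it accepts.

initial (ε-close {0}): {0,1,2}
'e' @ 1: {1,2,3,4,5,6,8,10,12,13,14}  (accept∈set)
'e' @ 2: {1,2,3,4,5,6,7,8,10,11,12,13,14}  (accept∈set)
'b' @ 3: {}  — no active states
rest 'ec' ignored (set empty)
final: {}; accept 1 not in set

Answer: REJECT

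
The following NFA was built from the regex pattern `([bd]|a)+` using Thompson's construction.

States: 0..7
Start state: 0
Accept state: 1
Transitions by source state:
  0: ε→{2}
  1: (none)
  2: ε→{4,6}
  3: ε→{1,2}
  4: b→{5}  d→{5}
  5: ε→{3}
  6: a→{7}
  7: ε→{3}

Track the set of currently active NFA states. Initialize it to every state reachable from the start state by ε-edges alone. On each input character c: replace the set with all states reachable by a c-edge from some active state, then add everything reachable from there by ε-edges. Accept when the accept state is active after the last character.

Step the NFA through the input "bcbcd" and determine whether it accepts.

initial (ε-close {0}): {0,2,4,6}
'b' @ 1: {1,2,3,4,5,6}  [accepting]
'c' @ 2: {}  — dead — no transitions
rest 'bcd' ignored (set empty)
final: {}; accept 1 not in set

Answer: REJECT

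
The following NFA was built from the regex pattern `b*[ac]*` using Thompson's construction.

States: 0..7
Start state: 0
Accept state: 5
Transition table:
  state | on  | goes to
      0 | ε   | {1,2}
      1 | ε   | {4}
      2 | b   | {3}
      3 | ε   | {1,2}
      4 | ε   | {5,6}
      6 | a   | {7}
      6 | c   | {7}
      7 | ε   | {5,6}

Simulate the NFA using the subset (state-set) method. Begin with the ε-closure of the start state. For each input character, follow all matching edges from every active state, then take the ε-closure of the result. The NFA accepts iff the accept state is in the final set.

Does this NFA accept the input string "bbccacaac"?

S₀ = ε-closure({0}) = {0,1,2,4,5,6}
'b' @ 1: {1,2,3,4,5,6}  [accepting]
'b' @ 2: {1,2,3,4,5,6}  [accepting]
'c' @ 3: {5,6,7}  [accepting]
'c' @ 4: {5,6,7}  [accepting]
'a' @ 5: {5,6,7}  [accepting]
'c' @ 6: {5,6,7}  [accepting]
'a' @ 7: {5,6,7}  [accepting]
'a' @ 8: {5,6,7}  [accepting]
'c' @ 9: {5,6,7}  [accepting]
final: {5,6,7}; accept 5 in set

Answer: ACCEPT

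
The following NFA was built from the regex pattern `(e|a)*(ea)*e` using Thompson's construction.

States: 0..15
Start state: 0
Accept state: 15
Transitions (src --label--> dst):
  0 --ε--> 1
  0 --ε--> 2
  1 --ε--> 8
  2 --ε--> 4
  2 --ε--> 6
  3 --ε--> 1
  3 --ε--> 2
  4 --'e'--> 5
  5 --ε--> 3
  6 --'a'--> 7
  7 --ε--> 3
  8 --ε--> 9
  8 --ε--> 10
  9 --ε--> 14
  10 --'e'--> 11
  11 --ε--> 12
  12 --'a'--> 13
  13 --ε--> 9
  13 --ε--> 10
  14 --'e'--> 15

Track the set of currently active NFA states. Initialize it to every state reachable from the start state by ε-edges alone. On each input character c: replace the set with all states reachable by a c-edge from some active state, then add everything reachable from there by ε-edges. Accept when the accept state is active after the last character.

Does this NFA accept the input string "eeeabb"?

Answer: REJECT

Steps:
start: ε-closure({0}) = {0,1,2,4,6,8,9,10,14}
'e' @ 1: {1,2,3,4,5,6,8,9,10,11,12,14,15}  ✓accept
'e' @ 2: {1,2,3,4,5,6,8,9,10,11,12,14,15}  ✓accept
'e' @ 3: {1,2,3,4,5,6,8,9,10,11,12,14,15}  ✓accept
'a' @ 4: {1,2,3,4,6,7,8,9,10,13,14}
'b' @ 5: {}  — state set empty
rest 'b' ignored (set empty)
after full input: {}  (accept=15 not in)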